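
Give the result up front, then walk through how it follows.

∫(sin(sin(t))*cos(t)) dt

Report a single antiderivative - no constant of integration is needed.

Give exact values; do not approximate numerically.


The answer is -cos(sin(t)).
Step 1. Substitute u = sin(t), turning ∫(sin(sin(t))*cos(t)) dt into ∫(sin(u)) du: now ∫(sin(u)) du.
Step 2. Evaluate the standard form: now -cos(u).
Step 3. Substitute back u = sin(t): now -cos(sin(t)).
Answer: -cos(sin(t)).


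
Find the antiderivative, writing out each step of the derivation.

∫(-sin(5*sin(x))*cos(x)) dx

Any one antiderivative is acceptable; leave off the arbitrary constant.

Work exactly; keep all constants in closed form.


Step 1. Substitute u = sin(x), turning ∫(-sin(5*sin(x))*cos(x)) dx into ∫(-sin(5*u)) du: now ∫(-sin(5*u)) du.
Step 2. Evaluate the standard form: now cos(5*u)/5.
Step 3. Substitute back u = sin(x): now cos(5*sin(x))/5.
Answer: cos(5*sin(x))/5.


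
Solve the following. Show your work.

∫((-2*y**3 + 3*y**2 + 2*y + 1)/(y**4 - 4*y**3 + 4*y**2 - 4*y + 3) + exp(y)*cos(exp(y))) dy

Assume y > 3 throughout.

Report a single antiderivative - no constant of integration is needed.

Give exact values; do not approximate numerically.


Step 1. Rewrite: now ∫((-2*y**3 + 3*y**2 + 2*y + 1)/(y**4 - 4*y**3 + 4*y**2 - 4*y + 3)) dy + ∫(exp(y)*cos(exp(y))) dy.
Step 2. Decompose ∫((-2*y**3 + 3*y**2 + 2*y + 1)/(y**4 - 4*y**3 + 4*y**2 - 4*y + 3)) dy by partial fractions, (-2*y**3 + 3*y**2 + 2*y + 1)/(y**4 - 4*y**3 + 4*y**2 - 4*y + 3) = -1/(y**2 + 1) - 1/(y - 1) - 1/(y - 3): now ∫(exp(y)*cos(exp(y))) dy + ∫(-1/(y - 3)) dy + ∫(-1/(y - 1)) dy + ∫(-1/(y**2 + 1)) dy.
Step 3. Evaluate the standard form [assuming y > 3]: now -log(y - 3) + ∫(exp(y)*cos(exp(y))) dy + ∫(-1/(y - 1)) dy + ∫(-1/(y**2 + 1)) dy.
Step 4. Evaluate the standard form [assuming y > 1]: now -log(y - 3) - log(y - 1) + ∫(exp(y)*cos(exp(y))) dy + ∫(-1/(y**2 + 1)) dy.
Step 5. Evaluate the standard form: now -log(y - 3) - log(y - 1) - atan(y) + ∫(exp(y)*cos(exp(y))) dy.
Step 6. Substitute u = exp(y), turning ∫(exp(y)*cos(exp(y))) dy into ∫(cos(u)) du: now -log(y - 3) - log(y - 1) - atan(y) + ∫(cos(u)) du.
Step 7. Evaluate the standard form: now -log(y - 3) - log(y - 1) + sin(u) - atan(y).
Step 8. Substitute back u = exp(y): now -log(y - 3) - log(y - 1) + sin(exp(y)) - atan(y).
Answer: -log(y - 3) - log(y - 1) + sin(exp(y)) - atan(y).


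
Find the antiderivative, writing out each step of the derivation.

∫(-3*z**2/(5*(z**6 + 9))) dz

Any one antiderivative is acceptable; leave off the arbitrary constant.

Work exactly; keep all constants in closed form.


Step 1. Substitute u = z**3, turning ∫(-3*z**2/(5*(z**6 + 9))) dz into ∫(-1/(5*(u**2 + 9))) du: now ∫(-1/(5*(u**2 + 9))) du.
Step 2. Evaluate the standard form: now -atan(u/3)/15.
Step 3. Substitute back u = z**3: now -atan(z**3/3)/15.
Answer: -atan(z**3/3)/15.


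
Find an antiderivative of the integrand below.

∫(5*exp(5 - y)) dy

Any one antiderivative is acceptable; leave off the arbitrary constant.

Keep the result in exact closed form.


Answer: -5*exp(5 - y).


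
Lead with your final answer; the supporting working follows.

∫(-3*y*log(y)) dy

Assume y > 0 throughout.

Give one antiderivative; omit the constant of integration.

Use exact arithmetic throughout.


The answer is -3*y**2*log(y)/2 + 3*y**2/4.
Step 1. Integrate ∫(-3*y*log(y)) dy by parts with u = log(y), dv = (-3*y) dy, so v = -3*y**2/2 [assuming y > 0]: now -3*y**2*log(y)/2 + ∫(3*y/2) dy.
Step 2. Evaluate the standard form: now -3*y**2*log(y)/2 + 3*y**2/4.
Answer: -3*y**2*log(y)/2 + 3*y**2/4.


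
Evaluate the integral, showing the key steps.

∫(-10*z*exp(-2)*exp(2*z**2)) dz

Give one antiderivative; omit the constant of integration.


Step 1. Substitute u = z**2 - 1, turning ∫(-10*z*exp(-2)*exp(2*z**2)) dz into ∫(-5*exp(2*u)) du: now ∫(-5*exp(2*u)) du.
Step 2. Evaluate the standard form: now -5*exp(2*u)/2.
Step 3. Substitute back u = z**2 - 1: now -5*exp(2*z**2 - 2)/2.
Answer: -5*exp(2*z**2 - 2)/2.


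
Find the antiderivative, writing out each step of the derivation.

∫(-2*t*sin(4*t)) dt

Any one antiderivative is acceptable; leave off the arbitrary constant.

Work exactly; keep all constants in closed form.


Step 1. Integrate ∫(-2*t*sin(4*t)) dt by parts with u = t, dv = (-2*sin(4*t)) dt, so v = cos(4*t)/2: now t*cos(4*t)/2 + ∫(-cos(4*t)/2) dt.
Step 2. Evaluate the standard form: now t*cos(4*t)/2 - sin(4*t)/8.
Answer: t*cos(4*t)/2 - sin(4*t)/8.


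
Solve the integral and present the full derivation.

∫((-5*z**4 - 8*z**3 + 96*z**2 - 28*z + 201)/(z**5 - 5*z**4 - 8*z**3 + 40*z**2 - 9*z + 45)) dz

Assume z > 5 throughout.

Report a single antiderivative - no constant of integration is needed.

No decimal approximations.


Step 1. Decompose ∫((-5*z**4 - 8*z**3 + 96*z**2 - 28*z + 201)/(z**5 - 5*z**4 - 8*z**3 + 40*z**2 - 9*z + 45)) dz by partial fractions, (-5*z**4 - 8*z**3 + 96*z**2 - 28*z + 201)/(z**5 - 5*z**4 - 8*z**3 + 40*z**2 - 9*z + 45) = 2/(z**2 + 1) + 2/(z + 3) - 3/(z - 3) - 4/(z - 5): now ∫(-4/(z - 5)) dz + ∫(-3/(z - 3)) dz + ∫(2/(z + 3)) dz + ∫(2/(z**2 + 1)) dz.
Step 2. Evaluate the standard form [assuming z > 5]: now -4*log(z - 5) + ∫(-3/(z - 3)) dz + ∫(2/(z + 3)) dz + ∫(2/(z**2 + 1)) dz.
Step 3. Evaluate the standard form [assuming z > -3]: now -4*log(z - 5) + 2*log(z + 3) + ∫(-3/(z - 3)) dz + ∫(2/(z**2 + 1)) dz.
Step 4. Evaluate the standard form [assuming z > 3]: now -4*log(z - 5) - 3*log(z - 3) + 2*log(z + 3) + ∫(2/(z**2 + 1)) dz.
Step 5. Evaluate the standard form: now -4*log(z - 5) - 3*log(z - 3) + 2*log(z + 3) + 2*atan(z).
Answer: -4*log(z - 5) - 3*log(z - 3) + 2*log(z + 3) + 2*atan(z).


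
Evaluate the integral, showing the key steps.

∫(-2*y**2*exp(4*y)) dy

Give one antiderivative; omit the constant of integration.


Step 1. Integrate ∫(-2*y**2*exp(4*y)) dy by parts with u = y**2, dv = (-2*exp(4*y)) dy, so v = -exp(4*y)/2: now -y**2*exp(4*y)/2 + ∫(y*exp(4*y)) dy.
Step 2. Integrate ∫(y*exp(4*y)) dy by parts with u = y, dv = (exp(4*y)) dy, so v = exp(4*y)/4: now -y**2*exp(4*y)/2 + y*exp(4*y)/4 + ∫(-exp(4*y)/4) dy.
Step 3. Evaluate the standard form: now -y**2*exp(4*y)/2 + y*exp(4*y)/4 - exp(4*y)/16.
Answer: -y**2*exp(4*y)/2 + y*exp(4*y)/4 - exp(4*y)/16.


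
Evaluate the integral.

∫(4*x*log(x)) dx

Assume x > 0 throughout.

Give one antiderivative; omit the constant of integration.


Answer: 2*x**2*log(x) - x**2.


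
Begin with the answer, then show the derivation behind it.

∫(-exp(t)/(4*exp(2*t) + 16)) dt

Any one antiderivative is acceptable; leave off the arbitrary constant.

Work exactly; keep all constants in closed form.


The answer is -atan(exp(t)/2)/8.
Step 1. Substitute u = exp(t), turning ∫(-exp(t)/(4*exp(2*t) + 16)) dt into ∫(-1/(4*(u**2 + 4))) du: now ∫(-1/(4*(u**2 + 4))) du.
Step 2. Evaluate the standard form: now -atan(u/2)/8.
Step 3. Substitute back u = exp(t): now -atan(exp(t)/2)/8.
Answer: -atan(exp(t)/2)/8.


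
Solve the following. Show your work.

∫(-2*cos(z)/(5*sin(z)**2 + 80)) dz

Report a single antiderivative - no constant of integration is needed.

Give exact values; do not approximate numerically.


Step 1. Substitute u = sin(z), turning ∫(-2*cos(z)/(5*sin(z)**2 + 80)) dz into ∫(-2/(5*(u**2 + 16))) du: now ∫(-2/(5*(u**2 + 16))) du.
Step 2. Evaluate the standard form: now -atan(u/4)/10.
Step 3. Substitute back u = sin(z): now -atan(sin(z)/4)/10.
Answer: -atan(sin(z)/4)/10.


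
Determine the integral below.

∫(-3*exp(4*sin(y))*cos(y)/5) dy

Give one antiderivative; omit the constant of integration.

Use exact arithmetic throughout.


Answer: -3*exp(4*sin(y))/20.


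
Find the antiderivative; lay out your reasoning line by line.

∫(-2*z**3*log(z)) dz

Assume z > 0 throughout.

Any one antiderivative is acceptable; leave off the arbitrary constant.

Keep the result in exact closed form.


Step 1. Integrate ∫(-2*z**3*log(z)) dz by parts with u = log(z), dv = (-2*z**3) dz, so v = -z**4/2 [assuming z > 0]: now -z**4*log(z)/2 + ∫(z**3/2) dz.
Step 2. Evaluate the standard form: now -z**4*log(z)/2 + z**4/8.
Answer: -z**4*log(z)/2 + z**4/8.


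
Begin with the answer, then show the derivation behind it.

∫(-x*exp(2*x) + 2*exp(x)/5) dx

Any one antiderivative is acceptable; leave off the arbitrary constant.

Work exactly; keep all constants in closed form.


The answer is -x*exp(2*x)/2 + exp(2*x)/4 + 2*exp(x)/5.
Step 1. Rewrite: now ∫(-x*exp(2*x)) dx + ∫(2*exp(x)/5) dx.
Step 2. Integrate ∫(-x*exp(2*x)) dx by parts with u = x, dv = (-exp(2*x)) dx, so v = -exp(2*x)/2: now -x*exp(2*x)/2 + ∫(2*exp(x)/5) dx + ∫(exp(2*x)/2) dx.
Step 3. Evaluate the standard form: now -x*exp(2*x)/2 + exp(2*x)/4 + ∫(2*exp(x)/5) dx.
Step 4. Evaluate the standard form: now -x*exp(2*x)/2 + exp(2*x)/4 + 2*exp(x)/5.
Answer: -x*exp(2*x)/2 + exp(2*x)/4 + 2*exp(x)/5.


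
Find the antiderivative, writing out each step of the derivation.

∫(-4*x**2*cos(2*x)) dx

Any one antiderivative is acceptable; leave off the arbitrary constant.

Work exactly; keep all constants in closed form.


Step 1. Integrate ∫(-4*x**2*cos(2*x)) dx by parts with u = x**2, dv = (-4*cos(2*x)) dx, so v = -2*sin(2*x): now -2*x**2*sin(2*x) + ∫(4*x*sin(2*x)) dx.
Step 2. Integrate ∫(4*x*sin(2*x)) dx by parts with u = x, dv = (4*sin(2*x)) dx, so v = -2*cos(2*x): now -2*x**2*sin(2*x) - 2*x*cos(2*x) + ∫(2*cos(2*x)) dx.
Step 3. Evaluate the standard form: now -2*x**2*sin(2*x) - 2*x*cos(2*x) + sin(2*x).
Answer: -2*x**2*sin(2*x) - 2*x*cos(2*x) + sin(2*x).


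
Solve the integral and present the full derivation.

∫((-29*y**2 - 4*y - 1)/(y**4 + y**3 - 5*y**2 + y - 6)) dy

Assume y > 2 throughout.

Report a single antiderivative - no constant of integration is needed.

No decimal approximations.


Step 1. Decompose ∫((-29*y**2 - 4*y - 1)/(y**4 + y**3 - 5*y**2 + y - 6)) dy by partial fractions, (-29*y**2 - 4*y - 1)/(y**4 + y**3 - 5*y**2 + y - 6) = -4/(y**2 + 1) + 5/(y + 3) - 5/(y - 2): now ∫(-5/(y - 2)) dy + ∫(5/(y + 3)) dy + ∫(-4/(y**2 + 1)) dy.
Step 2. Evaluate the standard form [assuming y > 2]: now -5*log(y - 2) + ∫(5/(y + 3)) dy + ∫(-4/(y**2 + 1)) dy.
Step 3. Evaluate the standard form [assuming y > -3]: now -5*log(y - 2) + 5*log(y + 3) + ∫(-4/(y**2 + 1)) dy.
Step 4. Evaluate the standard form: now -5*log(y - 2) + 5*log(y + 3) - 4*atan(y).
Answer: -5*log(y - 2) + 5*log(y + 3) - 4*atan(y).


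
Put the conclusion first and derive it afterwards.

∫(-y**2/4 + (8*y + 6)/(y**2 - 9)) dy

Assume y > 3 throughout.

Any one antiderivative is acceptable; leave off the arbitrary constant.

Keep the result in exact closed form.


The answer is -y**3/12 + 5*log(y - 3) + 3*log(y + 3).
Step 1. Rewrite: now ∫(-y**2/4) dy + ∫((8*y + 6)/(y**2 - 9)) dy.
Step 2. Evaluate the standard form: now -y**3/12 + ∫((8*y + 6)/(y**2 - 9)) dy.
Step 3. Decompose ∫((8*y + 6)/(y**2 - 9)) dy by partial fractions, (8*y + 6)/(y**2 - 9) = 3/(y + 3) + 5/(y - 3): now -y**3/12 + ∫(5/(y - 3)) dy + ∫(3/(y + 3)) dy.
Step 4. Evaluate the standard form [assuming y > 3]: now -y**3/12 + 5*log(y - 3) + ∫(3/(y + 3)) dy.
Step 5. Evaluate the standard form [assuming y > -3]: now -y**3/12 + 5*log(y - 3) + 3*log(y + 3).
Answer: -y**3/12 + 5*log(y - 3) + 3*log(y + 3).


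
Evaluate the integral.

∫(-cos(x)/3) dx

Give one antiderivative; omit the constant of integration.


Answer: -sin(x)/3.


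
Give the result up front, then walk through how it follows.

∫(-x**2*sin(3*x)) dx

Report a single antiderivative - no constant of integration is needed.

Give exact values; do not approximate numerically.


The answer is x**2*cos(3*x)/3 - 2*x*sin(3*x)/9 - 2*cos(3*x)/27.
Step 1. Integrate ∫(-x**2*sin(3*x)) dx by parts with u = x**2, dv = (-sin(3*x)) dx, so v = cos(3*x)/3: now x**2*cos(3*x)/3 + ∫(-2*x*cos(3*x)/3) dx.
Step 2. Integrate ∫(-2*x*cos(3*x)/3) dx by parts with u = x, dv = (-2*cos(3*x)/3) dx, so v = -2*sin(3*x)/9: now x**2*cos(3*x)/3 - 2*x*sin(3*x)/9 + ∫(2*sin(3*x)/9) dx.
Step 3. Evaluate the standard form: now x**2*cos(3*x)/3 - 2*x*sin(3*x)/9 - 2*cos(3*x)/27.
Answer: x**2*cos(3*x)/3 - 2*x*sin(3*x)/9 - 2*cos(3*x)/27.


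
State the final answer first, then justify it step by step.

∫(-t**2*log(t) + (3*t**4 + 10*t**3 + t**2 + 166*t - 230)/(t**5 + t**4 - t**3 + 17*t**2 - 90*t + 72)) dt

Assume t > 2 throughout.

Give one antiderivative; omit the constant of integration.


The answer is -t**3*log(t)/3 + t**3/9 + 3*log(t - 2) + log(t - 1) - log(t + 4) - 4*atan(t/3)/3.
Step 1. Rewrite: now ∫(-t**2*log(t)) dt + ∫((3*t**4 + 10*t**3 + t**2 + 166*t - 230)/(t**5 + t**4 - t**3 + 17*t**2 - 90*t + 72)) dt.
Step 2. Decompose ∫((3*t**4 + 10*t**3 + t**2 + 166*t - 230)/(t**5 + t**4 - t**3 + 17*t**2 - 90*t + 72)) dt by partial fractions, (3*t**4 + 10*t**3 + t**2 + 166*t - 230)/(t**5 + t**4 - t**3 + 17*t**2 - 90*t + 72) = -4/(t**2 + 9) - 1/(t + 4) + 1/(t - 1) + 3/(t - 2): now ∫(-t**2*log(t)) dt + ∫(3/(t - 2)) dt + ∫(1/(t - 1)) dt + ∫(-1/(t + 4)) dt + ∫(-4/(t**2 + 9)) dt.
Step 3. Evaluate the standard form [assuming t > 2]: now 3*log(t - 2) + ∫(-t**2*log(t)) dt + ∫(1/(t - 1)) dt + ∫(-1/(t + 4)) dt + ∫(-4/(t**2 + 9)) dt.
Step 4. Evaluate the standard form [assuming t > 1]: now 3*log(t - 2) + log(t - 1) + ∫(-t**2*log(t)) dt + ∫(-1/(t + 4)) dt + ∫(-4/(t**2 + 9)) dt.
Step 5. Evaluate the standard form [assuming t > -4]: now 3*log(t - 2) + log(t - 1) - log(t + 4) + ∫(-t**2*log(t)) dt + ∫(-4/(t**2 + 9)) dt.
Step 6. Evaluate the standard form: now 3*log(t - 2) + log(t - 1) - log(t + 4) - 4*atan(t/3)/3 + ∫(-t**2*log(t)) dt.
Step 7. Integrate ∫(-t**2*log(t)) dt by parts with u = log(t), dv = (-t**2) dt, so v = -t**3/3 [assuming t > 0]: now -t**3*log(t)/3 + 3*log(t - 2) + log(t - 1) - log(t + 4) - 4*atan(t/3)/3 + ∫(t**2/3) dt.
Step 8. Evaluate the standard form: now -t**3*log(t)/3 + t**3/9 + 3*log(t - 2) + log(t - 1) - log(t + 4) - 4*atan(t/3)/3.
Answer: -t**3*log(t)/3 + t**3/9 + 3*log(t - 2) + log(t - 1) - log(t + 4) - 4*atan(t/3)/3.


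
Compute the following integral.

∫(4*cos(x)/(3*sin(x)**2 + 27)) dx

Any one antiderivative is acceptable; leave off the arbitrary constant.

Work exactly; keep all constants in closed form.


Answer: 4*atan(sin(x)/3)/9.


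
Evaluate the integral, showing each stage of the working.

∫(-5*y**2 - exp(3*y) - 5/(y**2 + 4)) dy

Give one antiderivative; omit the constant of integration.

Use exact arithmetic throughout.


Step 1. Rewrite: now ∫(-5*y**2) dy + ∫(-5/(y**2 + 4)) dy + ∫(-exp(3*y)) dy.
Step 2. Evaluate the standard form: now -exp(3*y)/3 + ∫(-5*y**2) dy + ∫(-5/(y**2 + 4)) dy.
Step 3. Evaluate the standard form: now -5*y**3/3 - exp(3*y)/3 + ∫(-5/(y**2 + 4)) dy.
Step 4. Evaluate the standard form: now -5*y**3/3 - exp(3*y)/3 - 5*atan(y/2)/2.
Answer: -5*y**3/3 - exp(3*y)/3 - 5*atan(y/2)/2.


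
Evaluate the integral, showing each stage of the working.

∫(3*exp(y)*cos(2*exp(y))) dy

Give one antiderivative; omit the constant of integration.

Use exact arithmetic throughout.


Step 1. Substitute u = exp(y), turning ∫(3*exp(y)*cos(2*exp(y))) dy into ∫(3*cos(2*u)) du: now ∫(3*cos(2*u)) du.
Step 2. Evaluate the standard form: now 3*sin(2*u)/2.
Step 3. Substitute back u = exp(y): now 3*sin(2*exp(y))/2.
Answer: 3*sin(2*exp(y))/2.


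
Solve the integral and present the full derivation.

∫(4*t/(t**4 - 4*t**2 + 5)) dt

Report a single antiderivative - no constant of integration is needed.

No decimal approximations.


Step 1. Substitute u = t**2 - 2, turning ∫(4*t/(t**4 - 4*t**2 + 5)) dt into ∫(2/(u**2 + 1)) du: now ∫(2/(u**2 + 1)) du.
Step 2. Evaluate the standard form: now 2*atan(u).
Step 3. Substitute back u = t**2 - 2: now 2*atan(t**2 - 2).
Answer: 2*atan(t**2 - 2).


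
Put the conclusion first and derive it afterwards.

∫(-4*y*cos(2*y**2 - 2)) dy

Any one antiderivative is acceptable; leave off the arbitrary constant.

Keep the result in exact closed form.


The answer is -sin(2*y**2 - 2).
Step 1. Substitute u = y**2 - 1, turning ∫(-4*y*cos(2*y**2 - 2)) dy into ∫(-2*cos(2*u)) du: now ∫(-2*cos(2*u)) du.
Step 2. Evaluate the standard form: now -sin(2*u).
Step 3. Substitute back u = y**2 - 1: now -sin(2*y**2 - 2).
Answer: -sin(2*y**2 - 2).


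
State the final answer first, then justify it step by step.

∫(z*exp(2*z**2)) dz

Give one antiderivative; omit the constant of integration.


The answer is exp(2*z**2)/4.
Step 1. Substitute u = z**2, turning ∫(z*exp(2*z**2)) dz into ∫(exp(2*u)/2) du: now ∫(exp(2*u)/2) du.
Step 2. Evaluate the standard form: now exp(2*u)/4.
Step 3. Substitute back u = z**2: now exp(2*z**2)/4.
Answer: exp(2*z**2)/4.


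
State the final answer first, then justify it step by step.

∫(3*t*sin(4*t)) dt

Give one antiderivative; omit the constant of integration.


The answer is -3*t*cos(4*t)/4 + 3*sin(4*t)/16.
Step 1. Integrate ∫(3*t*sin(4*t)) dt by parts with u = t, dv = (3*sin(4*t)) dt, so v = -3*cos(4*t)/4: now -3*t*cos(4*t)/4 + ∫(3*cos(4*t)/4) dt.
Step 2. Evaluate the standard form: now -3*t*cos(4*t)/4 + 3*sin(4*t)/16.
Answer: -3*t*cos(4*t)/4 + 3*sin(4*t)/16.


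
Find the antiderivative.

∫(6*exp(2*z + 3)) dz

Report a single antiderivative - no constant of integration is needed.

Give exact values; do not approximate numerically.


Answer: 3*exp(2*z + 3).


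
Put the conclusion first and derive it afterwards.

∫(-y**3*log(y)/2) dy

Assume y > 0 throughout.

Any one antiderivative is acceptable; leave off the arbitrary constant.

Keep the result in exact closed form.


The answer is -y**4*log(y)/8 + y**4/32.
Step 1. Integrate ∫(-y**3*log(y)/2) dy by parts with u = log(y), dv = (-y**3/2) dy, so v = -y**4/8 [assuming y > 0]: now -y**4*log(y)/8 + ∫(y**3/8) dy.
Step 2. Evaluate the standard form: now -y**4*log(y)/8 + y**4/32.
Answer: -y**4*log(y)/8 + y**4/32.


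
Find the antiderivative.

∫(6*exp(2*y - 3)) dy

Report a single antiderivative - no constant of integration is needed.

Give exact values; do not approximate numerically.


Answer: 3*exp(2*y - 3).


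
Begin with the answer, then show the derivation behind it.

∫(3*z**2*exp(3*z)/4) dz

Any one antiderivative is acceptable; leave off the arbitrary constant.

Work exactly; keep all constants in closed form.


The answer is z**2*exp(3*z)/4 - z*exp(3*z)/6 + exp(3*z)/18.
Step 1. Integrate ∫(3*z**2*exp(3*z)/4) dz by parts with u = z**2, dv = (3*exp(3*z)/4) dz, so v = exp(3*z)/4: now z**2*exp(3*z)/4 + ∫(-z*exp(3*z)/2) dz.
Step 2. Integrate ∫(-z*exp(3*z)/2) dz by parts with u = z, dv = (-exp(3*z)/2) dz, so v = -exp(3*z)/6: now z**2*exp(3*z)/4 - z*exp(3*z)/6 + ∫(exp(3*z)/6) dz.
Step 3. Evaluate the standard form: now z**2*exp(3*z)/4 - z*exp(3*z)/6 + exp(3*z)/18.
Answer: z**2*exp(3*z)/4 - z*exp(3*z)/6 + exp(3*z)/18.


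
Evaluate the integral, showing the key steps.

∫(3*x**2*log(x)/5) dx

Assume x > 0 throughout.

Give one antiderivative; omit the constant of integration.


Step 1. Integrate ∫(3*x**2*log(x)/5) dx by parts with u = log(x), dv = (3*x**2/5) dx, so v = x**3/5 [assuming x > 0]: now x**3*log(x)/5 + ∫(-x**2/5) dx.
Step 2. Evaluate the standard form: now x**3*log(x)/5 - x**3/15.
Answer: x**3*log(x)/5 - x**3/15.


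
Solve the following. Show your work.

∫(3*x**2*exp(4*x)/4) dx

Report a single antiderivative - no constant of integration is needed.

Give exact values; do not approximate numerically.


Step 1. Integrate ∫(3*x**2*exp(4*x)/4) dx by parts with u = x**2, dv = (3*exp(4*x)/4) dx, so v = 3*exp(4*x)/16: now 3*x**2*exp(4*x)/16 + ∫(-3*x*exp(4*x)/8) dx.
Step 2. Integrate ∫(-3*x*exp(4*x)/8) dx by parts with u = x, dv = (-3*exp(4*x)/8) dx, so v = -3*exp(4*x)/32: now 3*x**2*exp(4*x)/16 - 3*x*exp(4*x)/32 + ∫(3*exp(4*x)/32) dx.
Step 3. Evaluate the standard form: now 3*x**2*exp(4*x)/16 - 3*x*exp(4*x)/32 + 3*exp(4*x)/128.
Answer: 3*x**2*exp(4*x)/16 - 3*x*exp(4*x)/32 + 3*exp(4*x)/128.


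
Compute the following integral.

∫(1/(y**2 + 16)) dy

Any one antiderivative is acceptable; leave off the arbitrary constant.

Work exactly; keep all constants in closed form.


Answer: atan(y/4)/4.


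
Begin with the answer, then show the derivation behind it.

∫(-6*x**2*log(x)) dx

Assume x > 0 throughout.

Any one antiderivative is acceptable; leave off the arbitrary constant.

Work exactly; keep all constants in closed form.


The answer is -2*x**3*log(x) + 2*x**3/3.
Step 1. Integrate ∫(-6*x**2*log(x)) dx by parts with u = log(x), dv = (-6*x**2) dx, so v = -2*x**3 [assuming x > 0]: now -2*x**3*log(x) + ∫(2*x**2) dx.
Step 2. Evaluate the standard form: now -2*x**3*log(x) + 2*x**3/3.
Answer: -2*x**3*log(x) + 2*x**3/3.


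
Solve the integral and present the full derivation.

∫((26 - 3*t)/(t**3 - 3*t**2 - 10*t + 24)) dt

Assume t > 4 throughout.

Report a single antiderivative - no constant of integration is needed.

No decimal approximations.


Step 1. Decompose ∫((26 - 3*t)/(t**3 - 3*t**2 - 10*t + 24)) dt by partial fractions, (26 - 3*t)/(t**3 - 3*t**2 - 10*t + 24) = 1/(t + 3) - 2/(t - 2) + 1/(t - 4): now ∫(1/(t - 4)) dt + ∫(-2/(t - 2)) dt + ∫(1/(t + 3)) dt.
Step 2. Evaluate the standard form [assuming t > -3]: now log(t + 3) + ∫(1/(t - 4)) dt + ∫(-2/(t - 2)) dt.
Step 3. Evaluate the standard form [assuming t > 2]: now -2*log(t - 2) + log(t + 3) + ∫(1/(t - 4)) dt.
Step 4. Evaluate the standard form [assuming t > 4]: now log(t - 4) - 2*log(t - 2) + log(t + 3).
Answer: log(t - 4) - 2*log(t - 2) + log(t + 3).


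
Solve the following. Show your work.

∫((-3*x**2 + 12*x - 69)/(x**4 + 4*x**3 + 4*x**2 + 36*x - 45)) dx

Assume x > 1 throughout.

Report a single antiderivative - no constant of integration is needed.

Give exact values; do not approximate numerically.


Step 1. Decompose ∫((-3*x**2 + 12*x - 69)/(x**4 + 4*x**3 + 4*x**2 + 36*x - 45)) dx by partial fractions, (-3*x**2 + 12*x - 69)/(x**4 + 4*x**3 + 4*x**2 + 36*x - 45) = 3/(x**2 + 9) + 1/(x + 5) - 1/(x - 1): now ∫(-1/(x - 1)) dx + ∫(1/(x + 5)) dx + ∫(3/(x**2 + 9)) dx.
Step 2. Evaluate the standard form [assuming x > -5]: now log(x + 5) + ∫(-1/(x - 1)) dx + ∫(3/(x**2 + 9)) dx.
Step 3. Evaluate the standard form [assuming x > 1]: now -log(x - 1) + log(x + 5) + ∫(3/(x**2 + 9)) dx.
Step 4. Evaluate the standard form: now -log(x - 1) + log(x + 5) + atan(x/3).
Answer: -log(x - 1) + log(x + 5) + atan(x/3).


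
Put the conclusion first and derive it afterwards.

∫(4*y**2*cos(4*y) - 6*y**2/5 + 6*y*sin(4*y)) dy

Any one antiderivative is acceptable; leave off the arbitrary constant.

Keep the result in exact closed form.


The answer is -2*y**3/5 + y**2*sin(4*y) - y*cos(4*y) + sin(4*y)/4.
Step 1. Rewrite: now ∫(-6*y**2/5) dy + ∫(6*y*sin(4*y)) dy + ∫(4*y**2*cos(4*y)) dy.
Step 2. Integrate ∫(4*y**2*cos(4*y)) dy by parts with u = y**2, dv = (4*cos(4*y)) dy, so v = sin(4*y): now y**2*sin(4*y) + ∫(-6*y**2/5) dy + ∫(-2*y*sin(4*y)) dy + ∫(6*y*sin(4*y)) dy.
Step 3. Integrate ∫(-2*y*sin(4*y)) dy by parts with u = y, dv = (-2*sin(4*y)) dy, so v = cos(4*y)/2: now y**2*sin(4*y) + y*cos(4*y)/2 + ∫(-6*y**2/5) dy + ∫(6*y*sin(4*y)) dy + ∫(-cos(4*y)/2) dy.
Step 4. Evaluate the standard form: now y**2*sin(4*y) + y*cos(4*y)/2 - sin(4*y)/8 + ∫(-6*y**2/5) dy + ∫(6*y*sin(4*y)) dy.
Step 5. Evaluate the standard form: now -2*y**3/5 + y**2*sin(4*y) + y*cos(4*y)/2 - sin(4*y)/8 + ∫(6*y*sin(4*y)) dy.
Step 6. Integrate ∫(6*y*sin(4*y)) dy by parts with u = y, dv = (6*sin(4*y)) dy, so v = -3*cos(4*y)/2: now -2*y**3/5 + y**2*sin(4*y) - y*cos(4*y) - sin(4*y)/8 + ∫(3*cos(4*y)/2) dy.
Step 7. Evaluate the standard form: now -2*y**3/5 + y**2*sin(4*y) - y*cos(4*y) + sin(4*y)/4.
Answer: -2*y**3/5 + y**2*sin(4*y) - y*cos(4*y) + sin(4*y)/4.


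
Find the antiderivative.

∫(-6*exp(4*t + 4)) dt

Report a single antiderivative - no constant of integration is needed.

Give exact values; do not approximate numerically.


Answer: -3*exp(4*t + 4)/2.


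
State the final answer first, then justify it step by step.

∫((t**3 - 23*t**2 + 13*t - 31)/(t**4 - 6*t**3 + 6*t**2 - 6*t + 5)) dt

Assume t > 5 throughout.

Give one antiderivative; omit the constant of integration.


The answer is -4*log(t - 5) + 5*log(t - 1) - 2*atan(t).
Step 1. Decompose ∫((t**3 - 23*t**2 + 13*t - 31)/(t**4 - 6*t**3 + 6*t**2 - 6*t + 5)) dt by partial fractions, (t**3 - 23*t**2 + 13*t - 31)/(t**4 - 6*t**3 + 6*t**2 - 6*t + 5) = -2/(t**2 + 1) + 5/(t - 1) - 4/(t - 5): now ∫(-4/(t - 5)) dt + ∫(5/(t - 1)) dt + ∫(-2/(t**2 + 1)) dt.
Step 2. Evaluate the standard form [assuming t > 1]: now 5*log(t - 1) + ∫(-4/(t - 5)) dt + ∫(-2/(t**2 + 1)) dt.
Step 3. Evaluate the standard form [assuming t > 5]: now -4*log(t - 5) + 5*log(t - 1) + ∫(-2/(t**2 + 1)) dt.
Step 4. Evaluate the standard form: now -4*log(t - 5) + 5*log(t - 1) - 2*atan(t).
Answer: -4*log(t - 5) + 5*log(t - 1) - 2*atan(t).


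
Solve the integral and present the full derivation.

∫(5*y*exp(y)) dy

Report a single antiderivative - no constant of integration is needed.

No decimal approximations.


Step 1. Integrate ∫(5*y*exp(y)) dy by parts with u = y, dv = (5*exp(y)) dy, so v = 5*exp(y): now 5*y*exp(y) + ∫(-5*exp(y)) dy.
Step 2. Evaluate the standard form: now 5*y*exp(y) - 5*exp(y).
Answer: 5*y*exp(y) - 5*exp(y).


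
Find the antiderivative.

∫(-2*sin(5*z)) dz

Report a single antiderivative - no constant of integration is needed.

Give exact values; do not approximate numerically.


Answer: 2*cos(5*z)/5.


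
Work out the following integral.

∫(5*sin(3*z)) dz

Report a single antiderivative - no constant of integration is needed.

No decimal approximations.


Answer: -5*cos(3*z)/3.


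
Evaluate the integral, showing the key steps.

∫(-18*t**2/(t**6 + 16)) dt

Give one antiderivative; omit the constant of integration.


Step 1. Substitute u = t**3, turning ∫(-18*t**2/(t**6 + 16)) dt into ∫(-6/(u**2 + 16)) du: now ∫(-6/(u**2 + 16)) du.
Step 2. Evaluate the standard form: now -3*atan(u/4)/2.
Step 3. Substitute back u = t**3: now -3*atan(t**3/4)/2.
Answer: -3*atan(t**3/4)/2.


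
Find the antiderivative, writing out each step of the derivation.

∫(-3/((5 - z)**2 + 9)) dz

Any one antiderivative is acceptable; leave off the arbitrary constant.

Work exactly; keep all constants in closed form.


Step 1. Substitute u = 5 - z, turning ∫(-3/((5 - z)**2 + 9)) dz into ∫(3/(u**2 + 9)) du: now ∫(3/(u**2 + 9)) du.
Step 2. Evaluate the standard form: now atan(u/3).
Step 3. Substitute back u = 5 - z: now -atan(z/3 - 5/3).
Answer: -atan(z/3 - 5/3).


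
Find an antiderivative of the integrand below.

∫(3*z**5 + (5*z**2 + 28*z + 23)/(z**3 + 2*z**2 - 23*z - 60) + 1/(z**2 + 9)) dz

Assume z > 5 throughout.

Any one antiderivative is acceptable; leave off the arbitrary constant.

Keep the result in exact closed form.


Answer: z**6/2 + 4*log(z - 5) + 2*log(z + 3) - log(z + 4) + atan(z/3)/3.


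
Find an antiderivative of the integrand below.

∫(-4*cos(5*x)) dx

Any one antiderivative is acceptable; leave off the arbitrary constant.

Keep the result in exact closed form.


Answer: -4*sin(5*x)/5.


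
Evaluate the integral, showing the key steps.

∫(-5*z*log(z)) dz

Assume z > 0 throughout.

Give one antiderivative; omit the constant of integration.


Step 1. Integrate ∫(-5*z*log(z)) dz by parts with u = log(z), dv = (-5*z) dz, so v = -5*z**2/2 [assuming z > 0]: now -5*z**2*log(z)/2 + ∫(5*z/2) dz.
Step 2. Evaluate the standard form: now -5*z**2*log(z)/2 + 5*z**2/4.
Answer: -5*z**2*log(z)/2 + 5*z**2/4.


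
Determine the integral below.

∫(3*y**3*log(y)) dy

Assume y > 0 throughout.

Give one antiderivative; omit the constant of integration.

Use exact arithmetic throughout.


Answer: 3*y**4*log(y)/4 - 3*y**4/16.


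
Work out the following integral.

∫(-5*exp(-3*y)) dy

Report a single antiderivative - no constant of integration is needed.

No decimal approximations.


Answer: 5*exp(-3*y)/3.


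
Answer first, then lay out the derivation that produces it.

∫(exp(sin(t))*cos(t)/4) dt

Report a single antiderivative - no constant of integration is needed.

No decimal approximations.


The answer is exp(sin(t))/4.
Step 1. Substitute u = sin(t), turning ∫(exp(sin(t))*cos(t)/4) dt into ∫(exp(u)/4) du: now ∫(exp(u)/4) du.
Step 2. Evaluate the standard form: now exp(u)/4.
Step 3. Substitute back u = sin(t): now exp(sin(t))/4.
Answer: exp(sin(t))/4.


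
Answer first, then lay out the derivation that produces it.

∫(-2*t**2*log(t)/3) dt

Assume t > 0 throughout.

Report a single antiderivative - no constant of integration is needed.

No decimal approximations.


The answer is -2*t**3*log(t)/9 + 2*t**3/27.
Step 1. Integrate ∫(-2*t**2*log(t)/3) dt by parts with u = log(t), dv = (-2*t**2/3) dt, so v = -2*t**3/9 [assuming t > 0]: now -2*t**3*log(t)/9 + ∫(2*t**2/9) dt.
Step 2. Evaluate the standard form: now -2*t**3*log(t)/9 + 2*t**3/27.
Answer: -2*t**3*log(t)/9 + 2*t**3/27.


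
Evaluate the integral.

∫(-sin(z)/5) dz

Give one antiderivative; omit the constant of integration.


Answer: cos(z)/5.


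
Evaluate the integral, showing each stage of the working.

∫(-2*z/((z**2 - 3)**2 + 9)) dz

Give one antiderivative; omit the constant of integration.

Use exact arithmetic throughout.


Step 1. Substitute u = z**2 - 3, turning ∫(-2*z/((z**2 - 3)**2 + 9)) dz into ∫(-1/(u**2 + 9)) du: now ∫(-1/(u**2 + 9)) du.
Step 2. Evaluate the standard form: now -atan(u/3)/3.
Step 3. Substitute back u = z**2 - 3: now -atan(z**2/3 - 1)/3.
Answer: -atan(z**2/3 - 1)/3.


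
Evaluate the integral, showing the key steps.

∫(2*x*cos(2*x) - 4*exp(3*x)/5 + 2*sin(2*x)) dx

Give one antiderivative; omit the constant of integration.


Step 1. Rewrite: now ∫(2*x*cos(2*x)) dx + ∫(-4*exp(3*x)/5) dx + ∫(2*sin(2*x)) dx.
Step 2. Evaluate the standard form: now -4*exp(3*x)/15 + ∫(2*x*cos(2*x)) dx + ∫(2*sin(2*x)) dx.
Step 3. Integrate ∫(2*x*cos(2*x)) dx by parts with u = x, dv = (2*cos(2*x)) dx, so v = sin(2*x): now x*sin(2*x) - 4*exp(3*x)/15 + ∫(-sin(2*x)) dx + ∫(2*sin(2*x)) dx.
Step 4. Evaluate the standard form: now x*sin(2*x) - 4*exp(3*x)/15 + cos(2*x)/2 + ∫(2*sin(2*x)) dx.
Step 5. Evaluate the standard form: now x*sin(2*x) - 4*exp(3*x)/15 - cos(2*x)/2.
Answer: x*sin(2*x) - 4*exp(3*x)/15 - cos(2*x)/2.


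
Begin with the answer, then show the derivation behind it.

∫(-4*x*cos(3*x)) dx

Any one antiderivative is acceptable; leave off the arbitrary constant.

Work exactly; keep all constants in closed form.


The answer is -4*x*sin(3*x)/3 - 4*cos(3*x)/9.
Step 1. Integrate ∫(-4*x*cos(3*x)) dx by parts with u = x, dv = (-4*cos(3*x)) dx, so v = -4*sin(3*x)/3: now -4*x*sin(3*x)/3 + ∫(4*sin(3*x)/3) dx.
Step 2. Evaluate the standard form: now -4*x*sin(3*x)/3 - 4*cos(3*x)/9.
Answer: -4*x*sin(3*x)/3 - 4*cos(3*x)/9.


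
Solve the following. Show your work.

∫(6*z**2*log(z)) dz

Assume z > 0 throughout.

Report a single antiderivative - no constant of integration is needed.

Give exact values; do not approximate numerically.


Step 1. Integrate ∫(6*z**2*log(z)) dz by parts with u = log(z), dv = (6*z**2) dz, so v = 2*z**3 [assuming z > 0]: now 2*z**3*log(z) + ∫(-2*z**2) dz.
Step 2. Evaluate the standard form: now 2*z**3*log(z) - 2*z**3/3.
Answer: 2*z**3*log(z) - 2*z**3/3.


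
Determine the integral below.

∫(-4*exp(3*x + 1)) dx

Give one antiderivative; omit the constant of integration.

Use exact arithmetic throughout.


Answer: -4*exp(3*x + 1)/3.


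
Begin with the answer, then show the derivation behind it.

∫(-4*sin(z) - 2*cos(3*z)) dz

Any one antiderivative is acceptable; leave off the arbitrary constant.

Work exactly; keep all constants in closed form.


The answer is -2*sin(3*z)/3 + 4*cos(z).
Step 1. Rewrite: now ∫(-4*sin(z)) dz + ∫(-2*cos(3*z)) dz.
Step 2. Evaluate the standard form: now 4*cos(z) + ∫(-2*cos(3*z)) dz.
Step 3. Evaluate the standard form: now -2*sin(3*z)/3 + 4*cos(z).
Answer: -2*sin(3*z)/3 + 4*cos(z).


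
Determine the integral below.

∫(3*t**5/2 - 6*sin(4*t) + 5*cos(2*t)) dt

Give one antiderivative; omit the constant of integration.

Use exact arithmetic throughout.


Answer: t**6/4 + 5*sin(2*t)/2 + 3*cos(4*t)/2.


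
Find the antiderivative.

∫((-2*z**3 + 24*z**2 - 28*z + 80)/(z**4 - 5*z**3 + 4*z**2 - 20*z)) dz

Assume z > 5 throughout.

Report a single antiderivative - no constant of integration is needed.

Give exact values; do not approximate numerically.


Answer: -4*log(z) + 2*log(z - 5) + 2*atan(z/2).


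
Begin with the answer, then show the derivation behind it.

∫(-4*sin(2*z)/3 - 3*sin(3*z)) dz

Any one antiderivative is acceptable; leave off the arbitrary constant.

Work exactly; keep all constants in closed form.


The answer is 2*cos(2*z)/3 + cos(3*z).
Step 1. Rewrite: now ∫(-4*sin(2*z)/3) dz + ∫(-3*sin(3*z)) dz.
Step 2. Evaluate the standard form: now cos(3*z) + ∫(-4*sin(2*z)/3) dz.
Step 3. Evaluate the standard form: now 2*cos(2*z)/3 + cos(3*z).
Answer: 2*cos(2*z)/3 + cos(3*z).


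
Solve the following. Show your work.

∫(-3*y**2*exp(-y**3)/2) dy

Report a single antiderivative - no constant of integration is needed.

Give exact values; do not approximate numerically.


Step 1. Substitute u = y**3, turning ∫(-3*y**2*exp(-y**3)/2) dy into ∫(-exp(-u)/2) du: now ∫(-exp(-u)/2) du.
Step 2. Evaluate the standard form: now exp(-u)/2.
Step 3. Substitute back u = y**3: now exp(-y**3)/2.
Answer: exp(-y**3)/2.


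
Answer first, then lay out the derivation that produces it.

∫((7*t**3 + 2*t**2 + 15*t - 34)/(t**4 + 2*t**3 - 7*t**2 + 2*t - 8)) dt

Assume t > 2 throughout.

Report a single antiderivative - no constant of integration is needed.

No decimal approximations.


The answer is 2*log(t - 2) + 5*log(t + 4) + 4*atan(t).
Step 1. Decompose ∫((7*t**3 + 2*t**2 + 15*t - 34)/(t**4 + 2*t**3 - 7*t**2 + 2*t - 8)) dt by partial fractions, (7*t**3 + 2*t**2 + 15*t - 34)/(t**4 + 2*t**3 - 7*t**2 + 2*t - 8) = 4/(t**2 + 1) + 5/(t + 4) + 2/(t - 2): now ∫(2/(t - 2)) dt + ∫(5/(t + 4)) dt + ∫(4/(t**2 + 1)) dt.
Step 2. Evaluate the standard form [assuming t > -4]: now 5*log(t + 4) + ∫(2/(t - 2)) dt + ∫(4/(t**2 + 1)) dt.
Step 3. Evaluate the standard form [assuming t > 2]: now 2*log(t - 2) + 5*log(t + 4) + ∫(4/(t**2 + 1)) dt.
Step 4. Evaluate the standard form: now 2*log(t - 2) + 5*log(t + 4) + 4*atan(t).
Answer: 2*log(t - 2) + 5*log(t + 4) + 4*atan(t).


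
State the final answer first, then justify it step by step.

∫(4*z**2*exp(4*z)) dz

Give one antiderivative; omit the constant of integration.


The answer is z**2*exp(4*z) - z*exp(4*z)/2 + exp(4*z)/8.
Step 1. Integrate ∫(4*z**2*exp(4*z)) dz by parts with u = z**2, dv = (4*exp(4*z)) dz, so v = exp(4*z): now z**2*exp(4*z) + ∫(-2*z*exp(4*z)) dz.
Step 2. Integrate ∫(-2*z*exp(4*z)) dz by parts with u = z, dv = (-2*exp(4*z)) dz, so v = -exp(4*z)/2: now z**2*exp(4*z) - z*exp(4*z)/2 + ∫(exp(4*z)/2) dz.
Step 3. Evaluate the standard form: now z**2*exp(4*z) - z*exp(4*z)/2 + exp(4*z)/8.
Answer: z**2*exp(4*z) - z*exp(4*z)/2 + exp(4*z)/8.


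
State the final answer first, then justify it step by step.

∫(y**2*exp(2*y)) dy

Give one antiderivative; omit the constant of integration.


The answer is y**2*exp(2*y)/2 - y*exp(2*y)/2 + exp(2*y)/4.
Step 1. Integrate ∫(y**2*exp(2*y)) dy by parts with u = y**2, dv = (exp(2*y)) dy, so v = exp(2*y)/2: now y**2*exp(2*y)/2 + ∫(-y*exp(2*y)) dy.
Step 2. Integrate ∫(-y*exp(2*y)) dy by parts with u = y, dv = (-exp(2*y)) dy, so v = -exp(2*y)/2: now y**2*exp(2*y)/2 - y*exp(2*y)/2 + ∫(exp(2*y)/2) dy.
Step 3. Evaluate the standard form: now y**2*exp(2*y)/2 - y*exp(2*y)/2 + exp(2*y)/4.
Answer: y**2*exp(2*y)/2 - y*exp(2*y)/2 + exp(2*y)/4.


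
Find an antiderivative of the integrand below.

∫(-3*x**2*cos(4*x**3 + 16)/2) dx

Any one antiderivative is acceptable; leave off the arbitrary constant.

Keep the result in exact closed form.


Answer: -sin(4*x**3 + 16)/8.


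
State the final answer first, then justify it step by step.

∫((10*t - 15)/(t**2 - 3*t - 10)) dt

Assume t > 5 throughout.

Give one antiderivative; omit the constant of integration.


The answer is 5*log(t - 5) + 5*log(t + 2).
Step 1. Decompose ∫((10*t - 15)/(t**2 - 3*t - 10)) dt by partial fractions, (10*t - 15)/(t**2 - 3*t - 10) = 5/(t + 2) + 5/(t - 5): now ∫(5/(t - 5)) dt + ∫(5/(t + 2)) dt.
Step 2. Evaluate the standard form [assuming t > 5]: now 5*log(t - 5) + ∫(5/(t + 2)) dt.
Step 3. Evaluate the standard form [assuming t > -2]: now 5*log(t - 5) + 5*log(t + 2).
Answer: 5*log(t - 5) + 5*log(t + 2).


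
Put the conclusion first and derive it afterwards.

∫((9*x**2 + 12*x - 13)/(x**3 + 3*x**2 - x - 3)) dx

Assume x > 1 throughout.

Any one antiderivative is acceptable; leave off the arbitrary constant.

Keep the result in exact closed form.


The answer is log(x - 1) + 4*log(x + 1) + 4*log(x + 3).
Step 1. Decompose ∫((9*x**2 + 12*x - 13)/(x**3 + 3*x**2 - x - 3)) dx by partial fractions, (9*x**2 + 12*x - 13)/(x**3 + 3*x**2 - x - 3) = 4/(x + 3) + 4/(x + 1) + 1/(x - 1): now ∫(1/(x - 1)) dx + ∫(4/(x + 1)) dx + ∫(4/(x + 3)) dx.
Step 2. Evaluate the standard form [assuming x > -3]: now 4*log(x + 3) + ∫(1/(x - 1)) dx + ∫(4/(x + 1)) dx.
Step 3. Evaluate the standard form [assuming x > -1]: now 4*log(x + 1) + 4*log(x + 3) + ∫(1/(x - 1)) dx.
Step 4. Evaluate the standard form [assuming x > 1]: now log(x - 1) + 4*log(x + 1) + 4*log(x + 3).
Answer: log(x - 1) + 4*log(x + 1) + 4*log(x + 3).


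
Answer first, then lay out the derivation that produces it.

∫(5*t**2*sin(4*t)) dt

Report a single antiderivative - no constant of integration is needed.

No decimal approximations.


The answer is -5*t**2*cos(4*t)/4 + 5*t*sin(4*t)/8 + 5*cos(4*t)/32.
Step 1. Integrate ∫(5*t**2*sin(4*t)) dt by parts with u = t**2, dv = (5*sin(4*t)) dt, so v = -5*cos(4*t)/4: now -5*t**2*cos(4*t)/4 + ∫(5*t*cos(4*t)/2) dt.
Step 2. Integrate ∫(5*t*cos(4*t)/2) dt by parts with u = t, dv = (5*cos(4*t)/2) dt, so v = 5*sin(4*t)/8: now -5*t**2*cos(4*t)/4 + 5*t*sin(4*t)/8 + ∫(-5*sin(4*t)/8) dt.
Step 3. Evaluate the standard form: now -5*t**2*cos(4*t)/4 + 5*t*sin(4*t)/8 + 5*cos(4*t)/32.
Answer: -5*t**2*cos(4*t)/4 + 5*t*sin(4*t)/8 + 5*cos(4*t)/32.


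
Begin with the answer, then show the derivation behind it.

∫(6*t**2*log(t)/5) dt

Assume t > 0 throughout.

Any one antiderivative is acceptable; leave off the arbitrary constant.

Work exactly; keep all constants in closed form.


The answer is 2*t**3*log(t)/5 - 2*t**3/15.
Step 1. Integrate ∫(6*t**2*log(t)/5) dt by parts with u = log(t), dv = (6*t**2/5) dt, so v = 2*t**3/5 [assuming t > 0]: now 2*t**3*log(t)/5 + ∫(-2*t**2/5) dt.
Step 2. Evaluate the standard form: now 2*t**3*log(t)/5 - 2*t**3/15.
Answer: 2*t**3*log(t)/5 - 2*t**3/15.


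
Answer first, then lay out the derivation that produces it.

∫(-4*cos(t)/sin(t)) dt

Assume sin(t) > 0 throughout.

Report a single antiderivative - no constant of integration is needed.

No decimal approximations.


The answer is -4*log(sin(t)).
Step 1. Substitute u = sin(t), turning ∫(-4*cos(t)/sin(t)) dt into ∫(-4/u) du: now ∫(-4/u) du.
Step 2. Evaluate the standard form [assuming u > 0]: now -4*log(u).
Step 3. Substitute back u = sin(t): now -4*log(sin(t)).
Answer: -4*log(sin(t)).


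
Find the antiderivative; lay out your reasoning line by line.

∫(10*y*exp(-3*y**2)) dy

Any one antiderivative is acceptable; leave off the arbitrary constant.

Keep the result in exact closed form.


Step 1. Substitute u = y**2, turning ∫(10*y*exp(-3*y**2)) dy into ∫(5*exp(-3*u)) du: now ∫(5*exp(-3*u)) du.
Step 2. Evaluate the standard form: now -5*exp(-3*u)/3.
Step 3. Substitute back u = y**2: now -5*exp(-3*y**2)/3.
Answer: -5*exp(-3*y**2)/3.


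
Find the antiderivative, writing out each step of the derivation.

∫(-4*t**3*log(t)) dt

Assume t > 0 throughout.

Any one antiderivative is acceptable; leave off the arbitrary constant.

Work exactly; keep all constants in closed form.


Step 1. Integrate ∫(-4*t**3*log(t)) dt by parts with u = log(t), dv = (-4*t**3) dt, so v = -t**4 [assuming t > 0]: now -t**4*log(t) + ∫(t**3) dt.
Step 2. Evaluate the standard form: now -t**4*log(t) + t**4/4.
Answer: -t**4*log(t) + t**4/4.
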